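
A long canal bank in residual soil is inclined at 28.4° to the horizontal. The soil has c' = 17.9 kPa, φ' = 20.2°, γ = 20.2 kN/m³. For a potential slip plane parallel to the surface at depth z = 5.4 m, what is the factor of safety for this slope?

FS = 1.07

For an infinite slope with a slip plane parallel to the surface (no pore pressure): FS = [c' + γz cos²β tanφ'] / [γz sinβ cosβ].
γz = 20.2·5.4 = 109.08 kN/m²
Numerator = 17.9 + 109.08·cos²28.4°·tan20.2° = 17.9 + 109.08·0.7738·0.3679 = 48.955 kPa
Denominator = 109.08·sin28.4°·cos28.4° = 109.08·0.4756·0.8796 = 45.637 kPa
FS = 48.955 / 45.637 = 1.073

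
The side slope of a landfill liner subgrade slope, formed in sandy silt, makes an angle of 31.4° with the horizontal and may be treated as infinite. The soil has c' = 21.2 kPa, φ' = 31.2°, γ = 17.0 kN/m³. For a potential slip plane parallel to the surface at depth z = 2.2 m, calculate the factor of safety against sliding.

For an infinite slope with a slip plane parallel to the surface (no pore pressure): FS = [c' + γz cos²β tanφ'] / [γz sinβ cosβ].
γz = 17.0·2.2 = 37.40 kN/m²
Numerator = 21.2 + 37.40·cos²31.4°·tan31.2° = 21.2 + 37.40·0.7285·0.6056 = 37.702 kPa
Denominator = 37.40·sin31.4°·cos31.4° = 37.40·0.5210·0.8536 = 16.632 kPa
FS = 37.702 / 16.632 = 2.267

FS = 2.27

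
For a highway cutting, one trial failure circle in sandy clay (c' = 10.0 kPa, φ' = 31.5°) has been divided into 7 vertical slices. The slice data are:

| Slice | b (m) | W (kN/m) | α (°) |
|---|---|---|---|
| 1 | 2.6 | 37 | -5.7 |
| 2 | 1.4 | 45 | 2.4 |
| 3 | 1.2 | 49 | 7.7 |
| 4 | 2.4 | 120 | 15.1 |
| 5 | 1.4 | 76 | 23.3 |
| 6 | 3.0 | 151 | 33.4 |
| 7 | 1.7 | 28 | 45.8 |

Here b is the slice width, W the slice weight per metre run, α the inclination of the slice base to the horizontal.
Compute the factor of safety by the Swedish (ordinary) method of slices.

FS = 2.57

Ordinary method of slices: FS = Σ[c'·Δl_i + (W_i cosα_i)·tanφ'] / Σ W_i sinα_i, with Δl_i = b_i / cosα_i.
Slice 1: Δl = 2.6/cos(-5.7°) = 2.613 m; N'_1 = 37·cos(-5.7°) = 36.8; c'Δl = 26.13; W sinα = -3.7
Slice 2: Δl = 1.4/cos2.4° = 1.401 m; N'_2 = 45·cos2.4° = 45.0; c'Δl = 14.01; W sinα = 1.9
Slice 3: Δl = 1.2/cos7.7° = 1.211 m; N'_3 = 49·cos7.7° = 48.6; c'Δl = 12.11; W sinα = 6.6
Slice 4: Δl = 2.4/cos15.1° = 2.486 m; N'_4 = 120·cos15.1° = 115.9; c'Δl = 24.86; W sinα = 31.3
Slice 5: Δl = 1.4/cos23.3° = 1.524 m; N'_5 = 76·cos23.3° = 69.8; c'Δl = 15.24; W sinα = 30.1
Slice 6: Δl = 3.0/cos33.4° = 3.593 m; N'_6 = 151·cos33.4° = 126.1; c'Δl = 35.93; W sinα = 83.1
Slice 7: Δl = 1.7/cos45.8° = 2.438 m; N'_7 = 28·cos45.8° = 19.5; c'Δl = 24.38; W sinα = 20.1
Σc'Δl = 152.7 kN/m; ΣN' = 461.6 kN/m; ΣW sinα = 169.3 kN/m
Resisting = 152.7 + 461.6·tan31.5° = 152.7 + 282.9 = 435.5 kN/m
FS = 435.5 / 169.3 = 2.573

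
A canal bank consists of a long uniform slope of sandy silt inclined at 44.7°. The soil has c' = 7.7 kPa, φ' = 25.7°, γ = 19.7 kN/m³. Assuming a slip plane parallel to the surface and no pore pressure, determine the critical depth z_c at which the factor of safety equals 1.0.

Setting FS = 1.00 in FS = [c' + γz cos²β tanφ'] / [γz sinβ cosβ] and solving for z:
z = c' / [γ cosβ (FS·sinβ − cosβ·tanφ')]
  = 7.7 / [19.7·cos44.7°·(1.00·sin44.7° − cos44.7°·tan25.7°)]
  = 7.7 / [19.7·0.7108·(1.00·0.7034 − 0.7108·0.4813)]
  = 7.7 / 5.0593 = 1.522 m

z_c = 1.52 m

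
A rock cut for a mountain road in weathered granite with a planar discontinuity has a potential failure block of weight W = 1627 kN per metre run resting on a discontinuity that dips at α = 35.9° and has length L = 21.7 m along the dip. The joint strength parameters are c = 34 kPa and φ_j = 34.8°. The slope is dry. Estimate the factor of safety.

FS = 1.73

Resolving the block weight along and normal to the plane and applying the Mohr–Coulomb strength on the joint:
N' = W cosα = 1627·cos35.9° = 1317.9 kN/m
Driving force T = W sinα = 1627·sin35.9° = 954.0 kN/m
Resisting force R = c·L + N'·tanφ_j = 34·21.7 + 1317.9·tan34.8° = 737.8 + 916.0 = 1653.8 kN/m
FS = R / T = 1653.8 / 954.0 = 1.733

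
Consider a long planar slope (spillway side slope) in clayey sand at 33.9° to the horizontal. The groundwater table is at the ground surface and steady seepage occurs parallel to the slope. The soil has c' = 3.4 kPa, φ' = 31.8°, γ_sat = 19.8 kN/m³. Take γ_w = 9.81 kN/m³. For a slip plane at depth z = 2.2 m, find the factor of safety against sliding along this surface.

FS = 0.63

With seepage parallel to the slope and the water table at the surface, the effective normal stress on the slip plane uses the buoyant unit weight γ' = γ_sat − γ_w while the driving shear stress uses γ_sat:
FS = [c' + γ' z cos²β tanφ'] / [γ_sat z sinβ cosβ]
γ' = 19.8 − 9.81 = 9.99 kN/m³
Numerator = 3.4 + 9.99·2.2·cos²33.9°·tan31.8° = 3.4 + 9.99·2.2·0.6889·0.6200 = 12.788 kPa
Denominator = 19.8·2.2·sin33.9°·cos33.9° = 19.8·2.2·0.5577·0.8300 = 20.165 kPa
FS = 12.788 / 20.165 = 0.634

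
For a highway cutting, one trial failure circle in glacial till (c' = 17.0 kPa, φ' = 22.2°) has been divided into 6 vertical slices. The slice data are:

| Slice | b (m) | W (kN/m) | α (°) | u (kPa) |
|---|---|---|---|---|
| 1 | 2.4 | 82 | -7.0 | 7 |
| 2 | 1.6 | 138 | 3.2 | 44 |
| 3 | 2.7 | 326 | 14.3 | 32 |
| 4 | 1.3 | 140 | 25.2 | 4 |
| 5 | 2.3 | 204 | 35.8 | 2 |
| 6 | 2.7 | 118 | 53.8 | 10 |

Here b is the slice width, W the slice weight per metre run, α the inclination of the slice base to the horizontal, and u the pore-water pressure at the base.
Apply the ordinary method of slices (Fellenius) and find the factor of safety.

Ordinary method of slices: FS = Σ[c'·Δl_i + (W_i cosα_i − u_i·Δl_i)·tanφ'] / Σ W_i sinα_i, with Δl_i = b_i / cosα_i.
Slice 1: Δl = 2.4/cos(-7.0°) = 2.418 m; N'_1 = 82·cos(-7.0°) − 7·2.418 = 64.5; c'Δl = 41.11; W sinα = -10.0
Slice 2: Δl = 1.6/cos3.2° = 1.602 m; N'_2 = 138·cos3.2° − 44·1.602 = 67.3; c'Δl = 27.24; W sinα = 7.7
Slice 3: Δl = 2.7/cos14.3° = 2.786 m; N'_3 = 326·cos14.3° − 32·2.786 = 226.7; c'Δl = 47.37; W sinα = 80.5
Slice 4: Δl = 1.3/cos25.2° = 1.437 m; N'_4 = 140·cos25.2° − 4·1.437 = 120.9; c'Δl = 24.42; W sinα = 59.6
Slice 5: Δl = 2.3/cos35.8° = 2.836 m; N'_5 = 204·cos35.8° − 2·2.836 = 159.8; c'Δl = 48.21; W sinα = 119.3
Slice 6: Δl = 2.7/cos53.8° = 4.572 m; N'_6 = 118·cos53.8° − 10·4.572 = 24.0; c'Δl = 77.72; W sinα = 95.2
Σc'Δl = 266.1 kN/m; ΣN' = 663.2 kN/m; ΣW sinα = 352.4 kN/m
Resisting = 266.1 + 663.2·tan22.2° = 266.1 + 270.6 = 536.7 kN/m
FS = 536.7 / 352.4 = 1.523

FS = 1.52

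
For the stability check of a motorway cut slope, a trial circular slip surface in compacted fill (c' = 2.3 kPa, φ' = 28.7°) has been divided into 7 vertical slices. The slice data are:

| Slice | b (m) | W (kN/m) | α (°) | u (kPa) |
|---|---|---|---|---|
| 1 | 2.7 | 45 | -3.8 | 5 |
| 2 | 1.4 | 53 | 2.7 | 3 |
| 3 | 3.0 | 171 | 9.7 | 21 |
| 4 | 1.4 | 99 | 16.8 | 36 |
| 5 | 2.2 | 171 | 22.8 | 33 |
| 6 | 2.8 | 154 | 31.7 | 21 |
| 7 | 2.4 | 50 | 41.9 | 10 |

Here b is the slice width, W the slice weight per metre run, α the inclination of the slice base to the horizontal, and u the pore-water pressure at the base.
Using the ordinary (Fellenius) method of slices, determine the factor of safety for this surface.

Ordinary method of slices: FS = Σ[c'·Δl_i + (W_i cosα_i − u_i·Δl_i)·tanφ'] / Σ W_i sinα_i, with Δl_i = b_i / cosα_i.
Slice 1: Δl = 2.7/cos(-3.8°) = 2.706 m; N'_1 = 45·cos(-3.8°) − 5·2.706 = 31.4; c'Δl = 6.22; W sinα = -3.0
Slice 2: Δl = 1.4/cos2.7° = 1.402 m; N'_2 = 53·cos2.7° − 3·1.402 = 48.7; c'Δl = 3.22; W sinα = 2.5
Slice 3: Δl = 3.0/cos9.7° = 3.044 m; N'_3 = 171·cos9.7° − 21·3.044 = 104.6; c'Δl = 7.00; W sinα = 28.8
Slice 4: Δl = 1.4/cos16.8° = 1.462 m; N'_4 = 99·cos16.8° − 36·1.462 = 42.1; c'Δl = 3.36; W sinα = 28.6
Slice 5: Δl = 2.2/cos22.8° = 2.386 m; N'_5 = 171·cos22.8° − 33·2.386 = 78.9; c'Δl = 5.49; W sinα = 66.3
Slice 6: Δl = 2.8/cos31.7° = 3.291 m; N'_6 = 154·cos31.7° − 21·3.291 = 61.9; c'Δl = 7.57; W sinα = 80.9
Slice 7: Δl = 2.4/cos41.9° = 3.224 m; N'_7 = 50·cos41.9° − 10·3.224 = 5.0; c'Δl = 7.42; W sinα = 33.4
Σc'Δl = 40.3 kN/m; ΣN' = 372.6 kN/m; ΣW sinα = 237.5 kN/m
Resisting = 40.3 + 372.6·tan28.7° = 40.3 + 204.0 = 244.3 kN/m
FS = 244.3 / 237.5 = 1.029

FS = 1.03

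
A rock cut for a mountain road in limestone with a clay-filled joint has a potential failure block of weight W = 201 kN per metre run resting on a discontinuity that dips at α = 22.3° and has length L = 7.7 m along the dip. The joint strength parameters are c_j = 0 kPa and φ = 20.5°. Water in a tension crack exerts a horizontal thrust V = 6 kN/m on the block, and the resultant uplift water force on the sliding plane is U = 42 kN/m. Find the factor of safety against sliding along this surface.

FS = 0.65

Resolving the block weight along and normal to the plane and applying the Mohr–Coulomb strength on the joint:
N' = W cosα − U − V sinα = 201·cos22.3° − 42 − 6·sin22.3° = 141.7 kN/m
Driving force T = W sinα + V cosα = 201·sin22.3° + 6·cos22.3° = 81.8 kN/m
Resisting force R = c_j·L + N'·tanφ = 0·7.7 + 141.7·tan20.5° = 0.0 + 53.0 = 53.0 kN/m
FS = R / T = 53.0 / 81.8 = 0.647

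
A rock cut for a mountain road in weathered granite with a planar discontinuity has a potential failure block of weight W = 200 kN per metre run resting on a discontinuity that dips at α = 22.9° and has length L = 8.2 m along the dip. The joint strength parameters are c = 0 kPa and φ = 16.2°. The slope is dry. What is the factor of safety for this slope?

Resolving the block weight along and normal to the plane and applying the Mohr–Coulomb strength on the joint:
N' = W cosα = 200·cos22.9° = 184.2 kN/m
Driving force T = W sinα = 200·sin22.9° = 77.8 kN/m
Resisting force R = c·L + N'·tanφ = 0·8.2 + 184.2·tan16.2° = 0.0 + 53.5 = 53.5 kN/m
FS = R / T = 53.5 / 77.8 = 0.688

FS = 0.69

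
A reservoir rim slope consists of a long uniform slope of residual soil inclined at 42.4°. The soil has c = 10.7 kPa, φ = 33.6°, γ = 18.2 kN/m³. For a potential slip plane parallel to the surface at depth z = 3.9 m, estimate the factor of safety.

For an infinite slope with a slip plane parallel to the surface (no pore pressure): FS = [c + γz cos²β tanφ] / [γz sinβ cosβ].
γz = 18.2·3.9 = 70.98 kN/m²
Numerator = 10.7 + 70.98·cos²42.4°·tan33.6° = 10.7 + 70.98·0.5453·0.6644 = 36.417 kPa
Denominator = 70.98·sin42.4°·cos42.4° = 70.98·0.6743·0.7385 = 35.344 kPa
FS = 36.417 / 35.344 = 1.030

FS = 1.03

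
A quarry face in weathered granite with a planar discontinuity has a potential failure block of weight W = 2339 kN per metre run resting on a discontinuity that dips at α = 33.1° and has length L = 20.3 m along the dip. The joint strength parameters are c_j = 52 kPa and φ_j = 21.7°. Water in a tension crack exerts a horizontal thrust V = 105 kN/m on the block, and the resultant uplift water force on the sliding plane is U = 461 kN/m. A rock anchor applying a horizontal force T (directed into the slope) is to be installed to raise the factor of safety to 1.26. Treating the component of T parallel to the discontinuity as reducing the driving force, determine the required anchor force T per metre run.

Resolving forces along and normal to the sliding plane, with the horizontal anchor force T adding T·sinα to the effective normal force and T·cosα acting up the plane against the driving force:
FS = [c_jL + (W cosα − U − V sinα + T sinα) tanφ_j] / [W sinα + V cosα − T cosα]
Without the anchor: N' = 1441.1 kN/m, driving T_d = 1365.3 kN/m, resisting R = 52·20.3 + 1441.1·tan21.7° = 1629.1 kN/m, FS = 1.19.
Setting FS = 1.26 and solving for T:
1.26·(1365.3 − T cos33.1°) = 1629.1 + T sin33.1°·tan21.7°
T·(sin33.1°·tan21.7° + 1.26·cos33.1°) = 1.26·1365.3 − 1629.1
T·(0.5461·0.3979 + 1.26·0.8377) = 1720.3 − 1629.1 = 91.2
T·1.2728 = 91.2
T = 71.6 kN/m

T = 72 kN/m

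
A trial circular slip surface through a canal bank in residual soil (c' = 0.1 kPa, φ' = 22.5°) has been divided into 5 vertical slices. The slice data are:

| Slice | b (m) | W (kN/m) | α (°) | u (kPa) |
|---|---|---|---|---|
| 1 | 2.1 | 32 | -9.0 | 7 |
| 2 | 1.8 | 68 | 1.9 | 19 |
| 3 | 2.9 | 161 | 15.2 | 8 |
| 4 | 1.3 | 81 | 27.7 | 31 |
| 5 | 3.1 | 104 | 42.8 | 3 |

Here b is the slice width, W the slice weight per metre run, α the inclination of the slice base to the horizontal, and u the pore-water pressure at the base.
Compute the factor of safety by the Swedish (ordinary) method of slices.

FS = 0.77

Ordinary method of slices: FS = Σ[c'·Δl_i + (W_i cosα_i − u_i·Δl_i)·tanφ'] / Σ W_i sinα_i, with Δl_i = b_i / cosα_i.
Slice 1: Δl = 2.1/cos(-9.0°) = 2.126 m; N'_1 = 32·cos(-9.0°) − 7·2.126 = 16.7; c'Δl = 0.21; W sinα = -5.0
Slice 2: Δl = 1.8/cos1.9° = 1.801 m; N'_2 = 68·cos1.9° − 19·1.801 = 33.7; c'Δl = 0.18; W sinα = 2.3
Slice 3: Δl = 2.9/cos15.2° = 3.005 m; N'_3 = 161·cos15.2° − 8·3.005 = 131.3; c'Δl = 0.30; W sinα = 42.2
Slice 4: Δl = 1.3/cos27.7° = 1.468 m; N'_4 = 81·cos27.7° − 31·1.468 = 26.2; c'Δl = 0.15; W sinα = 37.7
Slice 5: Δl = 3.1/cos42.8° = 4.225 m; N'_5 = 104·cos42.8° − 3·4.225 = 63.6; c'Δl = 0.42; W sinα = 70.7
Σc'Δl = 1.3 kN/m; ΣN' = 271.6 kN/m; ΣW sinα = 147.8 kN/m
Resisting = 1.3 + 271.6·tan22.5° = 1.3 + 112.5 = 113.8 kN/m
FS = 113.8 / 147.8 = 0.770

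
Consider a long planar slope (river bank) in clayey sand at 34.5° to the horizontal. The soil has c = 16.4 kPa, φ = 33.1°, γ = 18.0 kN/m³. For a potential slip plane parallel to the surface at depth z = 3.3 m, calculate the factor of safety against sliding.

For an infinite slope with a slip plane parallel to the surface (no pore pressure): FS = [c + γz cos²β tanφ] / [γz sinβ cosβ].
γz = 18.0·3.3 = 59.40 kN/m²
Numerator = 16.4 + 59.40·cos²34.5°·tan33.1° = 16.4 + 59.40·0.6792·0.6519 = 42.700 kPa
Denominator = 59.40·sin34.5°·cos34.5° = 59.40·0.5664·0.8241 = 27.727 kPa
FS = 42.700 / 27.727 = 1.540

FS = 1.54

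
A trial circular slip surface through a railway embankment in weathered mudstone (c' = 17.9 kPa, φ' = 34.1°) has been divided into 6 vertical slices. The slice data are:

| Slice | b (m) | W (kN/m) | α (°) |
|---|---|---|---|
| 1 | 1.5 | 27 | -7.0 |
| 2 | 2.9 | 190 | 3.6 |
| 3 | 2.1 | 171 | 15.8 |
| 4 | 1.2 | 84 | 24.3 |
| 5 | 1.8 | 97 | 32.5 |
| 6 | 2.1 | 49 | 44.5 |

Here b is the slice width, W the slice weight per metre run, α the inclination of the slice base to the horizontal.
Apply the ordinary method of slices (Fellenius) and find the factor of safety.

Ordinary method of slices: FS = Σ[c'·Δl_i + (W_i cosα_i)·tanφ'] / Σ W_i sinα_i, with Δl_i = b_i / cosα_i.
Slice 1: Δl = 1.5/cos(-7.0°) = 1.511 m; N'_1 = 27·cos(-7.0°) = 26.8; c'Δl = 27.05; W sinα = -3.3
Slice 2: Δl = 2.9/cos3.6° = 2.906 m; N'_2 = 190·cos3.6° = 189.6; c'Δl = 52.01; W sinα = 11.9
Slice 3: Δl = 2.1/cos15.8° = 2.182 m; N'_3 = 171·cos15.8° = 164.5; c'Δl = 39.07; W sinα = 46.6
Slice 4: Δl = 1.2/cos24.3° = 1.317 m; N'_4 = 84·cos24.3° = 76.6; c'Δl = 23.57; W sinα = 34.6
Slice 5: Δl = 1.8/cos32.5° = 2.134 m; N'_5 = 97·cos32.5° = 81.8; c'Δl = 38.20; W sinα = 52.1
Slice 6: Δl = 2.1/cos44.5° = 2.944 m; N'_6 = 49·cos44.5° = 34.9; c'Δl = 52.70; W sinα = 34.3
Σc'Δl = 232.6 kN/m; ΣN' = 574.3 kN/m; ΣW sinα = 176.2 kN/m
Resisting = 232.6 + 574.3·tan34.1° = 232.6 + 388.8 = 621.4 kN/m
FS = 621.4 / 176.2 = 3.526

FS = 3.53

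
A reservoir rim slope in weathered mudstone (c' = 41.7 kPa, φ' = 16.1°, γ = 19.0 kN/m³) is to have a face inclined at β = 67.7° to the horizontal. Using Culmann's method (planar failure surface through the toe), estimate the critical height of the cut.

Culmann's analysis gives the critical failure plane at α_cr = (β + φ')/2 = (67.7 + 16.1)/2 = 41.9°, and the critical height
H_c = (4c'/γ) · sinβ cosφ' / [1 − cos(β − φ')]
    = (4·41.7/19.0) · sin67.7°·cos16.1° / [1 − cos(51.6°)]
    = 8.779 · 0.9252·0.9608 / [1 − 0.6211]
    = 8.779 · 0.8889 / 0.3789
    = 20.60 m

H_c = 20.60 m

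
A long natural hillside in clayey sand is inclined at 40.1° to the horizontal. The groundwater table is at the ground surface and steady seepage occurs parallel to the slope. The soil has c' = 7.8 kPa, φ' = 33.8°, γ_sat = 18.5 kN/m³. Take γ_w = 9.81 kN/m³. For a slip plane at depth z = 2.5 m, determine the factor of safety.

With seepage parallel to the slope and the water table at the surface, the effective normal stress on the slip plane uses the buoyant unit weight γ' = γ_sat − γ_w while the driving shear stress uses γ_sat:
FS = [c' + γ' z cos²β tanφ'] / [γ_sat z sinβ cosβ]
γ' = 18.5 − 9.81 = 8.69 kN/m³
Numerator = 7.8 + 8.69·2.5·cos²40.1°·tan33.8° = 7.8 + 8.69·2.5·0.5851·0.6694 = 16.310 kPa
Denominator = 18.5·2.5·sin40.1°·cos40.1° = 18.5·2.5·0.6441·0.7649 = 22.788 kPa
FS = 16.310 / 22.788 = 0.716

FS = 0.72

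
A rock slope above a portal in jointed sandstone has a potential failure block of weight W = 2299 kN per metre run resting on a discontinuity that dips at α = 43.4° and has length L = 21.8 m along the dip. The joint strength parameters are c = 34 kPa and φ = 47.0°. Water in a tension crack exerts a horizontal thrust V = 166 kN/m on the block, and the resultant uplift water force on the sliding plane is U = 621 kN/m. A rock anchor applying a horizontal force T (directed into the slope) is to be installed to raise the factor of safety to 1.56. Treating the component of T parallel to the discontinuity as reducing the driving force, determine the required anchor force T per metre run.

Resolving forces along and normal to the sliding plane, with the horizontal anchor force T adding T·sinα to the effective normal force and T·cosα acting up the plane against the driving force:
FS = [cL + (W cosα − U − V sinα + T sinα) tanφ] / [W sinα + V cosα − T cosα]
Without the anchor: N' = 935.3 kN/m, driving T_d = 1700.2 kN/m, resisting R = 34·21.8 + 935.3·tan47.0° = 1744.2 kN/m, FS = 1.03.
Setting FS = 1.56 and solving for T:
1.56·(1700.2 − T cos43.4°) = 1744.2 + T sin43.4°·tan47.0°
T·(sin43.4°·tan47.0° + 1.56·cos43.4°) = 1.56·1700.2 − 1744.2
T·(0.6871·1.0724 + 1.56·0.7266) = 2652.4 − 1744.2 = 908.1
T·1.8703 = 908.1
T = 485.6 kN/m

T = 486 kN/m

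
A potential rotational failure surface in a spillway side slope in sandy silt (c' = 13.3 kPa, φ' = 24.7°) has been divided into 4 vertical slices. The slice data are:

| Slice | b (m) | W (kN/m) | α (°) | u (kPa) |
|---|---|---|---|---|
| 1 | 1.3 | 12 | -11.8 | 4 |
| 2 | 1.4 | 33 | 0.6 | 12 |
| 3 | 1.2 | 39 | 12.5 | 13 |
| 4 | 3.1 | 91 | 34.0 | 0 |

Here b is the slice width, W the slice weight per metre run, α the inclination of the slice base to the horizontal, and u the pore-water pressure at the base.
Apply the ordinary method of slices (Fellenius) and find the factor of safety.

FS = 2.75

Ordinary method of slices: FS = Σ[c'·Δl_i + (W_i cosα_i − u_i·Δl_i)·tanφ'] / Σ W_i sinα_i, with Δl_i = b_i / cosα_i.
Slice 1: Δl = 1.3/cos(-11.8°) = 1.328 m; N'_1 = 12·cos(-11.8°) − 4·1.328 = 6.4; c'Δl = 17.66; W sinα = -2.5
Slice 2: Δl = 1.4/cos0.6° = 1.400 m; N'_2 = 33·cos0.6° − 12·1.400 = 16.2; c'Δl = 18.62; W sinα = 0.3
Slice 3: Δl = 1.2/cos12.5° = 1.229 m; N'_3 = 39·cos12.5° − 13·1.229 = 22.1; c'Δl = 16.35; W sinα = 8.4
Slice 4: Δl = 3.1/cos34.0° = 3.739 m; N'_4 = 91·cos34.0° − 0·3.739 = 75.4; c'Δl = 49.73; W sinα = 50.9
Σc'Δl = 102.4 kN/m; ΣN' = 120.2 kN/m; ΣW sinα = 57.2 kN/m
Resisting = 102.4 + 120.2·tan24.7° = 102.4 + 55.3 = 157.6 kN/m
FS = 157.6 / 57.2 = 2.755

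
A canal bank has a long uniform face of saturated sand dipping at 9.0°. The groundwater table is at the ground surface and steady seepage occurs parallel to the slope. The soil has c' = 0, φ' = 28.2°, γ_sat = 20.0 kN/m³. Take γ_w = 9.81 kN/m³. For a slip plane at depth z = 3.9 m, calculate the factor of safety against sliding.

FS = 1.72

With seepage parallel to the slope and the water table at the surface, the effective normal stress on the slip plane uses the buoyant unit weight γ' = γ_sat − γ_w while the driving shear stress uses γ_sat:
FS = [c' + γ' z cos²β tanφ'] / [γ_sat z sinβ cosβ]
(For c' = 0 this reduces to FS = (γ'/γ_sat)·tanφ'/tanβ.)
γ' = 20.0 − 9.81 = 10.19 kN/m³
Numerator = 0.0 + 10.19·3.9·cos²9.0°·tan28.2° = 0.0 + 10.19·3.9·0.9755·0.5362 = 20.787 kPa
Denominator = 20.0·3.9·sin9.0°·cos9.0° = 20.0·3.9·0.1564·0.9877 = 12.052 kPa
FS = 20.787 / 12.052 = 1.725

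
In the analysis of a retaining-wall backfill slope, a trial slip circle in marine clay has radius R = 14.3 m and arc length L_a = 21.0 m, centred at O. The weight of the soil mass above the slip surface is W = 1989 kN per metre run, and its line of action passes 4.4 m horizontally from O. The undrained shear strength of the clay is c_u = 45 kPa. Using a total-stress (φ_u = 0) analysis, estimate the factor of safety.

FS = 1.54

Taking moments about the centre O, the resisting moment is provided by the undrained shear strength acting along the arc:
M_R = c_u·L_a·R = 45·21.00·14.3 = 13513.5 kN·m/m
M_D = W·d = 1989·4.4 = 8751.6 kN·m/m
FS = M_R / M_D = 13513.5 / 8751.6 = 1.544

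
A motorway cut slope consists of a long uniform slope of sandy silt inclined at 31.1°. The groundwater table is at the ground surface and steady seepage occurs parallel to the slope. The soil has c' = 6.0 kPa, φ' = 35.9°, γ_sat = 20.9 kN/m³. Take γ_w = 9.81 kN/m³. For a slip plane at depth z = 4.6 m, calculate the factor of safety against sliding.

With seepage parallel to the slope and the water table at the surface, the effective normal stress on the slip plane uses the buoyant unit weight γ' = γ_sat − γ_w while the driving shear stress uses γ_sat:
FS = [c' + γ' z cos²β tanφ'] / [γ_sat z sinβ cosβ]
γ' = 20.9 − 9.81 = 11.09 kN/m³
Numerator = 6.0 + 11.09·4.6·cos²31.1°·tan35.9° = 6.0 + 11.09·4.6·0.7332·0.7239 = 33.075 kPa
Denominator = 20.9·4.6·sin31.1°·cos31.1° = 20.9·4.6·0.5165·0.8563 = 42.522 kPa
FS = 33.075 / 42.522 = 0.778

FS = 0.78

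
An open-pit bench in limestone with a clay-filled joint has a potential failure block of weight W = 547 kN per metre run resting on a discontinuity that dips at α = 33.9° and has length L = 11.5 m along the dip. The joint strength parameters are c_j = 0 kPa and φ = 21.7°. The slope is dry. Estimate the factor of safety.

Resolving the block weight along and normal to the plane and applying the Mohr–Coulomb strength on the joint:
N' = W cosα = 547·cos33.9° = 454.0 kN/m
Driving force T = W sinα = 547·sin33.9° = 305.1 kN/m
Resisting force R = c_j·L + N'·tanφ = 0·11.5 + 454.0·tan21.7° = 0.0 + 180.7 = 180.7 kN/m
FS = R / T = 180.7 / 305.1 = 0.592

FS = 0.59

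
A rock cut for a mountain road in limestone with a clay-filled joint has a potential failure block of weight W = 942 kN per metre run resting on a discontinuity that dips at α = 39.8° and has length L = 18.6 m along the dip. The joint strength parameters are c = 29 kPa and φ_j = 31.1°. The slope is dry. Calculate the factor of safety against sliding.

Resolving the block weight along and normal to the plane and applying the Mohr–Coulomb strength on the joint:
N' = W cosα = 942·cos39.8° = 723.7 kN/m
Driving force T = W sinα = 942·sin39.8° = 603.0 kN/m
Resisting force R = c·L + N'·tanφ_j = 29·18.6 + 723.7·tan31.1° = 539.4 + 436.6 = 976.0 kN/m
FS = R / T = 976.0 / 603.0 = 1.619

FS = 1.62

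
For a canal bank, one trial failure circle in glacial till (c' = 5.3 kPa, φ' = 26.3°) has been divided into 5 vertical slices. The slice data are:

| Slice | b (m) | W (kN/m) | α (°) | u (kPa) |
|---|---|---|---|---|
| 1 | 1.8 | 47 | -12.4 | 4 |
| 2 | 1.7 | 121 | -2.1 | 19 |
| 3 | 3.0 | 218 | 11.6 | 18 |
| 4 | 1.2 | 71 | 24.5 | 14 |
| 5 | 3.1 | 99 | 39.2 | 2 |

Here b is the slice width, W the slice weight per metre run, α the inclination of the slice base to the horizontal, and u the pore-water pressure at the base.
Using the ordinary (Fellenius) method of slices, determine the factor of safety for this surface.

Ordinary method of slices: FS = Σ[c'·Δl_i + (W_i cosα_i − u_i·Δl_i)·tanφ'] / Σ W_i sinα_i, with Δl_i = b_i / cosα_i.
Slice 1: Δl = 1.8/cos(-12.4°) = 1.843 m; N'_1 = 47·cos(-12.4°) − 4·1.843 = 38.5; c'Δl = 9.77; W sinα = -10.1
Slice 2: Δl = 1.7/cos(-2.1°) = 1.701 m; N'_2 = 121·cos(-2.1°) − 19·1.701 = 88.6; c'Δl = 9.02; W sinα = -4.4
Slice 3: Δl = 3.0/cos11.6° = 3.063 m; N'_3 = 218·cos11.6° − 18·3.063 = 158.4; c'Δl = 16.23; W sinα = 43.8
Slice 4: Δl = 1.2/cos24.5° = 1.319 m; N'_4 = 71·cos24.5° − 14·1.319 = 46.1; c'Δl = 6.99; W sinα = 29.4
Slice 5: Δl = 3.1/cos39.2° = 4.000 m; N'_5 = 99·cos39.2° − 2·4.000 = 68.7; c'Δl = 21.20; W sinα = 62.6
Σc'Δl = 63.2 kN/m; ΣN' = 400.4 kN/m; ΣW sinα = 121.3 kN/m
Resisting = 63.2 + 400.4·tan26.3° = 63.2 + 197.9 = 261.1 kN/m
FS = 261.1 / 121.3 = 2.152

FS = 2.15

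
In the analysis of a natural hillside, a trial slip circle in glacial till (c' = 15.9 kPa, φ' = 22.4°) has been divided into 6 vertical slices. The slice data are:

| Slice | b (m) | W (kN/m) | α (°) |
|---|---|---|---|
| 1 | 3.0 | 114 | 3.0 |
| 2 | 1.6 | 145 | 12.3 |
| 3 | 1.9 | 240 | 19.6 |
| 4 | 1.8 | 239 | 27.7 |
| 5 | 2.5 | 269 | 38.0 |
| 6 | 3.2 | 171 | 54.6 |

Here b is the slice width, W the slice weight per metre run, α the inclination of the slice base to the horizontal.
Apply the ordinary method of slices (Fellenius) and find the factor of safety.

FS = 1.29

Ordinary method of slices: FS = Σ[c'·Δl_i + (W_i cosα_i)·tanφ'] / Σ W_i sinα_i, with Δl_i = b_i / cosα_i.
Slice 1: Δl = 3.0/cos3.0° = 3.004 m; N'_1 = 114·cos3.0° = 113.8; c'Δl = 47.77; W sinα = 6.0
Slice 2: Δl = 1.6/cos12.3° = 1.638 m; N'_2 = 145·cos12.3° = 141.7; c'Δl = 26.04; W sinα = 30.9
Slice 3: Δl = 1.9/cos19.6° = 2.017 m; N'_3 = 240·cos19.6° = 226.1; c'Δl = 32.07; W sinα = 80.5
Slice 4: Δl = 1.8/cos27.7° = 2.033 m; N'_4 = 239·cos27.7° = 211.6; c'Δl = 32.32; W sinα = 111.1
Slice 5: Δl = 2.5/cos38.0° = 3.173 m; N'_5 = 269·cos38.0° = 212.0; c'Δl = 50.44; W sinα = 165.6
Slice 6: Δl = 3.2/cos54.6° = 5.524 m; N'_6 = 171·cos54.6° = 99.1; c'Δl = 87.83; W sinα = 139.4
Σc'Δl = 276.5 kN/m; ΣN' = 1004.3 kN/m; ΣW sinα = 533.5 kN/m
Resisting = 276.5 + 1004.3·tan22.4° = 276.5 + 413.9 = 690.4 kN/m
FS = 690.4 / 533.5 = 1.294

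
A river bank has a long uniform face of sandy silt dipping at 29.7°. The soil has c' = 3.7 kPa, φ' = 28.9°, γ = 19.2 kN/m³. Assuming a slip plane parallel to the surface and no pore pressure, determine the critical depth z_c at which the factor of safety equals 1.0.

z_c = 13.91 m

Setting FS = 1.00 in FS = [c' + γz cos²β tanφ'] / [γz sinβ cosβ] and solving for z:
z = c' / [γ cosβ (FS·sinβ − cosβ·tanφ')]
  = 3.7 / [19.2·cos29.7°·(1.00·sin29.7° − cos29.7°·tan28.9°)]
  = 3.7 / [19.2·0.8686·(1.00·0.4955 − 0.8686·0.5520)]
  = 3.7 / 0.2660 = 13.911 m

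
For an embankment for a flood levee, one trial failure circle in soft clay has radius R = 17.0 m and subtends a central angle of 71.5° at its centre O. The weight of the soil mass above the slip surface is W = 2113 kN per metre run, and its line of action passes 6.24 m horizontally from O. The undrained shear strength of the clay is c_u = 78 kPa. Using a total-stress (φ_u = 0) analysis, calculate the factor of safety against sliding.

FS = 2.13

Taking moments about the centre O, the resisting moment is provided by the undrained shear strength acting along the arc:
Arc length L_a = R·θ = 17.0·(71.5°·π/180) = 17.0·1.2479 = 21.21 m
M_R = c_u·L_a·R = 78·21.21·17.0 = 28130.4 kN·m/m
M_D = W·d = 2113·6.24 = 13185.1 kN·m/m
FS = M_R / M_D = 28130.4 / 13185.1 = 2.133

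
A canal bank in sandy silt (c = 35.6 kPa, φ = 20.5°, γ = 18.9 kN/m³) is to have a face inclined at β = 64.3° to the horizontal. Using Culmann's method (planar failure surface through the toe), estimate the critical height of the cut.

H_c = 22.85 m

Culmann's analysis gives the critical failure plane at α_cr = (β + φ)/2 = (64.3 + 20.5)/2 = 42.4°, and the critical height
H_c = (4c/γ) · sinβ cosφ / [1 − cos(β − φ)]
    = (4·35.6/18.9) · sin64.3°·cos20.5° / [1 − cos(43.8°)]
    = 7.534 · 0.9011·0.9367 / [1 − 0.7218]
    = 7.534 · 0.8440 / 0.2782
    = 22.85 m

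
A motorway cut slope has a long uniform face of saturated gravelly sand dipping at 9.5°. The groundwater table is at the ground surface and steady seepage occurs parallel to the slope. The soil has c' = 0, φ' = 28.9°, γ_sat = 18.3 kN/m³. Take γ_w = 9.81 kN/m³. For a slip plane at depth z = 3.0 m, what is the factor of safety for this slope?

FS = 1.53

With seepage parallel to the slope and the water table at the surface, the effective normal stress on the slip plane uses the buoyant unit weight γ' = γ_sat − γ_w while the driving shear stress uses γ_sat:
FS = [c' + γ' z cos²β tanφ'] / [γ_sat z sinβ cosβ]
(For c' = 0 this reduces to FS = (γ'/γ_sat)·tanφ'/tanβ.)
γ' = 18.3 − 9.81 = 8.49 kN/m³
Numerator = 0.0 + 8.49·3.0·cos²9.5°·tan28.9° = 0.0 + 8.49·3.0·0.9728·0.5520 = 13.677 kPa
Denominator = 18.3·3.0·sin9.5°·cos9.5° = 18.3·3.0·0.1650·0.9863 = 8.937 kPa
FS = 13.677 / 8.937 = 1.530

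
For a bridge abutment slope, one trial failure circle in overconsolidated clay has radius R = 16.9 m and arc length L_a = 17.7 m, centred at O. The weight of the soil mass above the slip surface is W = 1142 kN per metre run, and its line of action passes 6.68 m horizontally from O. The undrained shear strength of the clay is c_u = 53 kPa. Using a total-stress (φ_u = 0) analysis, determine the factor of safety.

Taking moments about the centre O, the resisting moment is provided by the undrained shear strength acting along the arc:
M_R = c_u·L_a·R = 53·17.70·16.9 = 15853.9 kN·m/m
M_D = W·d = 1142·6.68 = 7628.6 kN·m/m
FS = M_R / M_D = 15853.9 / 7628.6 = 2.078

FS = 2.08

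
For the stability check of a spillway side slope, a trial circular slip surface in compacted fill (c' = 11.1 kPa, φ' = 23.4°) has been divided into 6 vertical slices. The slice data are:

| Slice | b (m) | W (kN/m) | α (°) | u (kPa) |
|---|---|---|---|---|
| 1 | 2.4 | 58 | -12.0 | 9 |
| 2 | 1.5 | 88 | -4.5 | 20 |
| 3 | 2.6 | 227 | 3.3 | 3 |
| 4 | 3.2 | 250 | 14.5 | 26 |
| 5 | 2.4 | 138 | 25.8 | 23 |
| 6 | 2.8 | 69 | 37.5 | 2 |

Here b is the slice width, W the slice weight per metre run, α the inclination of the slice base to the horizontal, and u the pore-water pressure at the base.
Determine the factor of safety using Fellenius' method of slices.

Ordinary method of slices: FS = Σ[c'·Δl_i + (W_i cosα_i − u_i·Δl_i)·tanφ'] / Σ W_i sinα_i, with Δl_i = b_i / cosα_i.
Slice 1: Δl = 2.4/cos(-12.0°) = 2.454 m; N'_1 = 58·cos(-12.0°) − 9·2.454 = 34.7; c'Δl = 27.24; W sinα = -12.1
Slice 2: Δl = 1.5/cos(-4.5°) = 1.505 m; N'_2 = 88·cos(-4.5°) − 20·1.505 = 57.6; c'Δl = 16.70; W sinα = -6.9
Slice 3: Δl = 2.6/cos3.3° = 2.604 m; N'_3 = 227·cos3.3° − 3·2.604 = 218.8; c'Δl = 28.91; W sinα = 13.1
Slice 4: Δl = 3.2/cos14.5° = 3.305 m; N'_4 = 250·cos14.5° − 26·3.305 = 156.1; c'Δl = 36.69; W sinα = 62.6
Slice 5: Δl = 2.4/cos25.8° = 2.666 m; N'_5 = 138·cos25.8° − 23·2.666 = 62.9; c'Δl = 29.59; W sinα = 60.1
Slice 6: Δl = 2.8/cos37.5° = 3.529 m; N'_6 = 69·cos37.5° − 2·3.529 = 47.7; c'Δl = 39.18; W sinα = 42.0
Σc'Δl = 178.3 kN/m; ΣN' = 577.8 kN/m; ΣW sinα = 158.8 kN/m
Resisting = 178.3 + 577.8·tan23.4° = 178.3 + 250.0 = 428.3 kN/m
FS = 428.3 / 158.8 = 2.698

FS = 2.70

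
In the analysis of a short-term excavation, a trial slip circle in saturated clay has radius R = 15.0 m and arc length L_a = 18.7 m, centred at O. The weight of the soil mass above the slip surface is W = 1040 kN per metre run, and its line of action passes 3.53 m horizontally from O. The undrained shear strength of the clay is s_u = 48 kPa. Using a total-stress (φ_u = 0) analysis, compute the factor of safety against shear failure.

Taking moments about the centre O, the resisting moment is provided by the undrained shear strength acting along the arc:
M_R = s_u·L_a·R = 48·18.70·15.0 = 13464.0 kN·m/m
M_D = W·d = 1040·3.53 = 3671.2 kN·m/m
FS = M_R / M_D = 13464.0 / 3671.2 = 3.667

FS = 3.67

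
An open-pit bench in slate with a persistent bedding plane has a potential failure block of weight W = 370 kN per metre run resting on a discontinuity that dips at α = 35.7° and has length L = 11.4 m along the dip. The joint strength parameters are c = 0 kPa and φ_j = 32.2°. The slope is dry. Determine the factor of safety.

Resolving the block weight along and normal to the plane and applying the Mohr–Coulomb strength on the joint:
N' = W cosα = 370·cos35.7° = 300.5 kN/m
Driving force T = W sinα = 370·sin35.7° = 215.9 kN/m
Resisting force R = c·L + N'·tanφ_j = 0·11.4 + 300.5·tan32.2° = 0.0 + 189.2 = 189.2 kN/m
FS = R / T = 189.2 / 215.9 = 0.876

FS = 0.88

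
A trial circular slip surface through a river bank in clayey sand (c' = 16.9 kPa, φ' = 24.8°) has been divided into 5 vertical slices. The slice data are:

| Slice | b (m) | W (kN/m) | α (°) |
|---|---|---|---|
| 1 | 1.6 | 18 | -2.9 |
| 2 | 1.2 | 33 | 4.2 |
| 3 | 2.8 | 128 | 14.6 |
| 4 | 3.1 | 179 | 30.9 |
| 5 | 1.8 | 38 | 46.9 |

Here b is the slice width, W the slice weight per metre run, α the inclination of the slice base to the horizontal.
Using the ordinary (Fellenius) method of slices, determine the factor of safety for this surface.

Ordinary method of slices: FS = Σ[c'·Δl_i + (W_i cosα_i)·tanφ'] / Σ W_i sinα_i, with Δl_i = b_i / cosα_i.
Slice 1: Δl = 1.6/cos(-2.9°) = 1.602 m; N'_1 = 18·cos(-2.9°) = 18.0; c'Δl = 27.07; W sinα = -0.9
Slice 2: Δl = 1.2/cos4.2° = 1.203 m; N'_2 = 33·cos4.2° = 32.9; c'Δl = 20.33; W sinα = 2.4
Slice 3: Δl = 2.8/cos14.6° = 2.893 m; N'_3 = 128·cos14.6° = 123.9; c'Δl = 48.90; W sinα = 32.3
Slice 4: Δl = 3.1/cos30.9° = 3.613 m; N'_4 = 179·cos30.9° = 153.6; c'Δl = 61.06; W sinα = 91.9
Slice 5: Δl = 1.8/cos46.9° = 2.634 m; N'_5 = 38·cos46.9° = 26.0; c'Δl = 44.52; W sinα = 27.7
Σc'Δl = 201.9 kN/m; ΣN' = 354.3 kN/m; ΣW sinα = 153.4 kN/m
Resisting = 201.9 + 354.3·tan24.8° = 201.9 + 163.7 = 365.6 kN/m
FS = 365.6 / 153.4 = 2.383

FS = 2.38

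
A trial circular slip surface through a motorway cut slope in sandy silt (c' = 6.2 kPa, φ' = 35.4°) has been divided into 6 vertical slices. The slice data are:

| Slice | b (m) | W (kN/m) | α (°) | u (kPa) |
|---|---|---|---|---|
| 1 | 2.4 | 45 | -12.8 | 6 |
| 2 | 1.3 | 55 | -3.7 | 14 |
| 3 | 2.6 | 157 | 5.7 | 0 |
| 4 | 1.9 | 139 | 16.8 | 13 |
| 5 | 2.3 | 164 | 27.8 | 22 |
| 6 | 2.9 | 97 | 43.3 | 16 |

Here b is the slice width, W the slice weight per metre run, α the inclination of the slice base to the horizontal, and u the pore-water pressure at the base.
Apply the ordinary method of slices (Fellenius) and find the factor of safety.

Ordinary method of slices: FS = Σ[c'·Δl_i + (W_i cosα_i − u_i·Δl_i)·tanφ'] / Σ W_i sinα_i, with Δl_i = b_i / cosα_i.
Slice 1: Δl = 2.4/cos(-12.8°) = 2.461 m; N'_1 = 45·cos(-12.8°) − 6·2.461 = 29.1; c'Δl = 15.26; W sinα = -10.0
Slice 2: Δl = 1.3/cos(-3.7°) = 1.303 m; N'_2 = 55·cos(-3.7°) − 14·1.303 = 36.6; c'Δl = 8.08; W sinα = -3.5
Slice 3: Δl = 2.6/cos5.7° = 2.613 m; N'_3 = 157·cos5.7° − 0·2.613 = 156.2; c'Δl = 16.20; W sinα = 15.6
Slice 4: Δl = 1.9/cos16.8° = 1.985 m; N'_4 = 139·cos16.8° − 13·1.985 = 107.3; c'Δl = 12.31; W sinα = 40.2
Slice 5: Δl = 2.3/cos27.8° = 2.600 m; N'_5 = 164·cos27.8° − 22·2.600 = 87.9; c'Δl = 16.12; W sinα = 76.5
Slice 6: Δl = 2.9/cos43.3° = 3.985 m; N'_6 = 97·cos43.3° − 16·3.985 = 6.8; c'Δl = 24.71; W sinα = 66.5
Σc'Δl = 92.7 kN/m; ΣN' = 424.0 kN/m; ΣW sinα = 185.3 kN/m
Resisting = 92.7 + 424.0·tan35.4° = 92.7 + 301.3 = 394.0 kN/m
FS = 394.0 / 185.3 = 2.127

FS = 2.13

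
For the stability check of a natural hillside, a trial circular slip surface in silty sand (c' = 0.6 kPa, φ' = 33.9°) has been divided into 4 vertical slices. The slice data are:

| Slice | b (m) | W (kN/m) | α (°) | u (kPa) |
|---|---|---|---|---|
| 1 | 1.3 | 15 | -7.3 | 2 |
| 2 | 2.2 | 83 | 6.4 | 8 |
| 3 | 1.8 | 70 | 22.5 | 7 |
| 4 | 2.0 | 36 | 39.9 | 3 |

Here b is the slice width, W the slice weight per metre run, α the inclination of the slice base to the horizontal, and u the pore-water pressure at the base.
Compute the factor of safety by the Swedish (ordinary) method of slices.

FS = 1.82

Ordinary method of slices: FS = Σ[c'·Δl_i + (W_i cosα_i − u_i·Δl_i)·tanφ'] / Σ W_i sinα_i, with Δl_i = b_i / cosα_i.
Slice 1: Δl = 1.3/cos(-7.3°) = 1.311 m; N'_1 = 15·cos(-7.3°) − 2·1.311 = 12.3; c'Δl = 0.79; W sinα = -1.9
Slice 2: Δl = 2.2/cos6.4° = 2.214 m; N'_2 = 83·cos6.4° − 8·2.214 = 64.8; c'Δl = 1.33; W sinα = 9.3
Slice 3: Δl = 1.8/cos22.5° = 1.948 m; N'_3 = 70·cos22.5° − 7·1.948 = 51.0; c'Δl = 1.17; W sinα = 26.8
Slice 4: Δl = 2.0/cos39.9° = 2.607 m; N'_4 = 36·cos39.9° − 3·2.607 = 19.8; c'Δl = 1.56; W sinα = 23.1
Σc'Δl = 4.8 kN/m; ΣN' = 147.9 kN/m; ΣW sinα = 57.2 kN/m
Resisting = 4.8 + 147.9·tan33.9° = 4.8 + 99.4 = 104.2 kN/m
FS = 104.2 / 57.2 = 1.821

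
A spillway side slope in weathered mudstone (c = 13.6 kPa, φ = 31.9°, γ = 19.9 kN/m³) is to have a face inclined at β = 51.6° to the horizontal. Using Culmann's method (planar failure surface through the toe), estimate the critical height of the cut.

Culmann's analysis gives the critical failure plane at α_cr = (β + φ)/2 = (51.6 + 31.9)/2 = 41.8°, and the critical height
H_c = (4c/γ) · sinβ cosφ / [1 − cos(β − φ)]
    = (4·13.6/19.9) · sin51.6°·cos31.9° / [1 − cos(19.7°)]
    = 2.734 · 0.7837·0.8490 / [1 − 0.9415]
    = 2.734 · 0.6653 / 0.0585
    = 31.07 m

H_c = 31.07 m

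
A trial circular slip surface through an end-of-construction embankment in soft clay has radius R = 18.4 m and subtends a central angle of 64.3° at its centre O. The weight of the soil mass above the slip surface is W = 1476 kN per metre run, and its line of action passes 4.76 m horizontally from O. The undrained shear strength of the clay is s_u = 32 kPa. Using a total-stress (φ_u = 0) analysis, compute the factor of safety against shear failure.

Taking moments about the centre O, the resisting moment is provided by the undrained shear strength acting along the arc:
Arc length L_a = R·θ = 18.4·(64.3°·π/180) = 18.4·1.1222 = 20.65 m
M_R = s_u·L_a·R = 32·20.65·18.4 = 12158.3 kN·m/m
M_D = W·d = 1476·4.76 = 7025.8 kN·m/m
FS = M_R / M_D = 12158.3 / 7025.8 = 1.731

FS = 1.73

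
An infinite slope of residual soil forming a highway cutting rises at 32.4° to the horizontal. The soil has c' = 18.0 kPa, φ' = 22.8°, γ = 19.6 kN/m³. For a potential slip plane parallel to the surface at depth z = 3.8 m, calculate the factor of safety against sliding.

FS = 1.20

For an infinite slope with a slip plane parallel to the surface (no pore pressure): FS = [c' + γz cos²β tanφ'] / [γz sinβ cosβ].
γz = 19.6·3.8 = 74.48 kN/m²
Numerator = 18.0 + 74.48·cos²32.4°·tan22.8° = 18.0 + 74.48·0.7129·0.4204 = 40.320 kPa
Denominator = 74.48·sin32.4°·cos32.4° = 74.48·0.5358·0.8443 = 33.696 kPa
FS = 40.320 / 33.696 = 1.197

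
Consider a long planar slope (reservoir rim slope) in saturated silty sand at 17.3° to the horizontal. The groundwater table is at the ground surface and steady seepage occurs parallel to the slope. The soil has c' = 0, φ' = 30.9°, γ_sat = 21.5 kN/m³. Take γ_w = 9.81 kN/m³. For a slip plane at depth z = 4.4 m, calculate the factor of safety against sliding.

FS = 1.04

With seepage parallel to the slope and the water table at the surface, the effective normal stress on the slip plane uses the buoyant unit weight γ' = γ_sat − γ_w while the driving shear stress uses γ_sat:
FS = [c' + γ' z cos²β tanφ'] / [γ_sat z sinβ cosβ]
(For c' = 0 this reduces to FS = (γ'/γ_sat)·tanφ'/tanβ.)
γ' = 21.5 − 9.81 = 11.69 kN/m³
Numerator = 0.0 + 11.69·4.4·cos²17.3°·tan30.9° = 0.0 + 11.69·4.4·0.9116·0.5985 = 28.062 kPa
Denominator = 21.5·4.4·sin17.3°·cos17.3° = 21.5·4.4·0.2974·0.9548 = 26.859 kPa
FS = 28.062 / 26.859 = 1.045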